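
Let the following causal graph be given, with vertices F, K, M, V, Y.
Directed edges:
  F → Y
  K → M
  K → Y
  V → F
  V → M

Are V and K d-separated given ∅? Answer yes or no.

Bayes-Ball from V | ∅ reaches {F,M,Y}.
K ∉ reach(V|∅) ⇒ V ⊥ K | ∅.

Yes — V ⊥ K | ∅.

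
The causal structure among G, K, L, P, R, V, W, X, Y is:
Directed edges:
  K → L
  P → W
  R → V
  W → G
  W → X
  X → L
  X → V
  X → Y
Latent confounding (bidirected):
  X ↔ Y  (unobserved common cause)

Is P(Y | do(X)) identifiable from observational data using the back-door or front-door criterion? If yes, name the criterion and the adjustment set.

P(Y|do(X)): not identifiable (no BD/FD set).

desc(X)\{X}={L,V,Y}; candidates ⊆ {G,K,P,R,W}.
X↔Y: latent back-door arc(s) into X.
size 0: {}; under {} X still reaches {G,P,W,Y} ∋ Y.
size 1: {G}, {K}, {P} …(+2); under {G} X still reaches {P,W,Y} ∋ Y.
size 2: {G,K}, {G,P}, {G,R} …(+7); under {G,K} X still reaches {P,W,Y} ∋ Y.
X↔Y cannot be blocked by any observed set — no back-door set.
No mediator lies on a directed X→…→Y path.
Neither criterion identifies P(Y|do(X)) in this graph.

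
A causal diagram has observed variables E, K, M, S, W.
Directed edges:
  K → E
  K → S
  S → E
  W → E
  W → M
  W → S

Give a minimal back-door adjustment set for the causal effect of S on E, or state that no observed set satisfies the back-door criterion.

S→E: minimal back-door set {K, W}.

desc(S)\{S}={E}; candidates ⊆ {K,M,W}.
size 0: {}; under {} S still reaches {E,K,M,W} ∋ E.
size 1: {K}, {M}, {W}; under {K} S still reaches {E,M,W} ∋ E.
{K,W}: S⊥E given {K,W} in G with S→· removed — back-door holds.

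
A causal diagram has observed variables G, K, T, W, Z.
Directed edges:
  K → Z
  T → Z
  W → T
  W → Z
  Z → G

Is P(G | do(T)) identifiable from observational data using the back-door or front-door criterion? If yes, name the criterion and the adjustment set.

P(G|do(T)): backdoor, adjust for {W}.

desc(T)\{T}={G,Z}; candidates ⊆ {K,W}.
size 0: {}; under {} T still reaches {G,W,Z} ∋ G.
{W}: T⊥G given {W} in G with T→· removed — back-door holds.
P(G|do(T)) = Σ_{W} P(G|T,W)·P(W).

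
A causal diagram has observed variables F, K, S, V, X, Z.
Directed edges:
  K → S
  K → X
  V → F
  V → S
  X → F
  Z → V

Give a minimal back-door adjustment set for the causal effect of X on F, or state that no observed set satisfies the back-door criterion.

desc(X)\{X}={F}; candidates ⊆ {K,S,V,Z}.
∅: X⊥F given ∅ in G with X→· removed — back-door holds.

X→F: minimal back-door set ∅.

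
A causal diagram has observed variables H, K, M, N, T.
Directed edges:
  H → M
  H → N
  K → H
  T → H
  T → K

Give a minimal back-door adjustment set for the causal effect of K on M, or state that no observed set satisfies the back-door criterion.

K→M: minimal back-door set {T}.

desc(K)\{K}={H,M,N}; candidates ⊆ {T}.
size 0: {}; under {} K still reaches {H,M,N,T} ∋ M.
{T}: K⊥M given {T} in G with K→· removed — back-door holds.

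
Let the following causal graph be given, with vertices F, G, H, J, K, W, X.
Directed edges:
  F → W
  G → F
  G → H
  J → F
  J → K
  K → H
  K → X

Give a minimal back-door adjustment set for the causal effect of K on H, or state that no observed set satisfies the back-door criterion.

K→H: minimal back-door set ∅.

desc(K)\{K}={H,X}; candidates ⊆ {F,G,J,W}.
∅: K⊥H given ∅ in G with K→· removed — back-door holds.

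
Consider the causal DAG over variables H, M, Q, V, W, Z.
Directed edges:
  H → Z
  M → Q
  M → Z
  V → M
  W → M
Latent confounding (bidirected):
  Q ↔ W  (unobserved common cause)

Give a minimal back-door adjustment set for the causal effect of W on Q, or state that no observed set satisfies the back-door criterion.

W→Q: no observed back-door set.

desc(W)\{W}={M,Q,Z}; candidates ⊆ {H,V}.
W↔Q: latent back-door arc(s) into W.
size 0: {}; under {} W still reaches {Q} ∋ Q.
size 1: {H}, {V}; under {H} W still reaches {Q} ∋ Q.
size 2: {H,V}; under {H,V} W still reaches {Q} ∋ Q.
W↔Q cannot be blocked by any observed set — no back-door set.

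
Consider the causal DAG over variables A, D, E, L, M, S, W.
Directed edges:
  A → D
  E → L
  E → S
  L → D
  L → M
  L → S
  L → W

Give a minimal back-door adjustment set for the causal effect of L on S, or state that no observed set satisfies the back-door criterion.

L→S: minimal back-door set {E}.

desc(L)\{L}={D,M,S,W}; candidates ⊆ {A,E}.
size 0: {}; under {} L still reaches {E,S} ∋ S.
{E}: L⊥S given {E} in G with L→· removed — back-door holds.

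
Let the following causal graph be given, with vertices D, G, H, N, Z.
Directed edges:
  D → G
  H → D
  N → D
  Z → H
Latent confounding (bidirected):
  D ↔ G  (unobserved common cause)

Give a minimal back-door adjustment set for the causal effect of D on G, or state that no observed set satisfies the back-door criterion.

desc(D)\{D}={G}; candidates ⊆ {H,N,Z}.
D↔G: latent back-door arc(s) into D.
size 0: {}; under {} D still reaches {G,H,N,Z} ∋ G.
size 1: {H}, {N}, {Z}; under {H} D still reaches {G,N} ∋ G.
size 2: {H,N}, {H,Z}, {N,Z}; under {H,N} D still reaches {G} ∋ G.
D↔G cannot be blocked by any observed set — no back-door set.

D→G: no observed back-door set.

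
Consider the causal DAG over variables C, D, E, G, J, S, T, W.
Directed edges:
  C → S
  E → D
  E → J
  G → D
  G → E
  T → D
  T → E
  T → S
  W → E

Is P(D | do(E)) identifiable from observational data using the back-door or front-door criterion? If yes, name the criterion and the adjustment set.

desc(E)\{E}={D,J}; candidates ⊆ {C,G,S,T,W}.
size 0: {}; under {} E still reaches {D,G,S,T,W} ∋ D.
size 1: {C}, {G}, {S} …(+2); under {C} E still reaches {D,G,S,T,W} ∋ D.
{G,T}: E⊥D given {G,T} in G with E→· removed — back-door holds.
P(D|do(E)) = Σ_{G,T} P(D|E,G,T)·P(G,T).

P(D|do(E)): backdoor, adjust for {G, T}.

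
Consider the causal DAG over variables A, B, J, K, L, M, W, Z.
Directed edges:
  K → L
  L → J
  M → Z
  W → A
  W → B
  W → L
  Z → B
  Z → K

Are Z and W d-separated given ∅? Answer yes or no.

Bayes-Ball from Z | ∅ reaches {B,J,K,L,M}.
W ∉ reach(Z|∅) ⇒ Z ⊥ W | ∅.

Yes — Z ⊥ W | ∅.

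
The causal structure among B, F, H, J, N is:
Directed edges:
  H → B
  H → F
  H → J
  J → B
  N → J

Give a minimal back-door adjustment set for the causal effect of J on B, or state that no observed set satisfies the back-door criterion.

desc(J)\{J}={B}; candidates ⊆ {F,H,N}.
size 0: {}; under {} J still reaches {B,F,H,N} ∋ B.
{H}: J⊥B given {H} in G with J→· removed — back-door holds.

J→B: minimal back-door set {H}.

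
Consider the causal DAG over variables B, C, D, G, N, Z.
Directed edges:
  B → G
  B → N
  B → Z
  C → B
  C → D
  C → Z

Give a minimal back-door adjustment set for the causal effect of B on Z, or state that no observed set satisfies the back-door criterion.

B→Z: minimal back-door set {C}.

desc(B)\{B}={G,N,Z}; candidates ⊆ {C,D}.
size 0: {}; under {} B still reaches {C,D,Z} ∋ Z.
{C}: B⊥Z given {C} in G with B→· removed — back-door holds.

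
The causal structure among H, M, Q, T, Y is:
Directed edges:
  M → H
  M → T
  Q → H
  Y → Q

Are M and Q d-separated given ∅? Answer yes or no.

Bayes-Ball from M | ∅ reaches {H,T}.
Q ∉ reach(M|∅) ⇒ M ⊥ Q | ∅.

Yes — M ⊥ Q | ∅.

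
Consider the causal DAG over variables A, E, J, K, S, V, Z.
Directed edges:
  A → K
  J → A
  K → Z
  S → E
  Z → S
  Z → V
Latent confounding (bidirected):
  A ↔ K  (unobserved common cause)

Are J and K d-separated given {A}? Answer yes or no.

Bayes-Ball from J | {A} reaches {E,K,S,V,Z}.
K ∈ reach(J|{A}) ⇒ J ⊥̸ K | {A}.

No — J and K are d-connected given {A}.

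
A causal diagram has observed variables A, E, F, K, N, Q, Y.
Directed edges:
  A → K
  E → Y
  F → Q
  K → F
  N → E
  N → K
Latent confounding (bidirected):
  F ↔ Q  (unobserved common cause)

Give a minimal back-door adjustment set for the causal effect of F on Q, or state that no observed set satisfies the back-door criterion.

desc(F)\{F}={Q}; candidates ⊆ {A,E,K,N,Y}.
F↔Q: latent back-door arc(s) into F.
size 0: {}; under {} F still reaches {A,E,K,N,Q,Y} ∋ Q.
size 1: {A}, {E}, {K} …(+2); under {A} F still reaches {E,K,N,Q,Y} ∋ Q.
size 2: {A,E}, {A,K}, {A,N} …(+7); under {A,E} F still reaches {K,N,Q} ∋ Q.
F↔Q cannot be blocked by any observed set — no back-door set.

F→Q: no observed back-door set.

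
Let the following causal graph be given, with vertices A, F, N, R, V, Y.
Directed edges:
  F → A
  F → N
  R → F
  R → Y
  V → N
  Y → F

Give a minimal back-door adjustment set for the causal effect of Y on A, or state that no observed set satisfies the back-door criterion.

desc(Y)\{Y}={A,F,N}; candidates ⊆ {R,V}.
size 0: {}; under {} Y still reaches {A,F,N,R} ∋ A.
{R}: Y⊥A given {R} in G with Y→· removed — back-door holds.

Y→A: minimal back-door set {R}.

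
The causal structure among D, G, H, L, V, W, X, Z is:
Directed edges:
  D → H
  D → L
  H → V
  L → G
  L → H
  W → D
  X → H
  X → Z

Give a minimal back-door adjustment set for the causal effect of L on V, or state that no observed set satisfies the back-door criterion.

desc(L)\{L}={G,H,V}; candidates ⊆ {D,W,X,Z}.
size 0: {}; under {} L still reaches {D,H,V,W} ∋ V.
{D}: L⊥V given {D} in G with L→· removed — back-door holds.

L→V: minimal back-door set {D}.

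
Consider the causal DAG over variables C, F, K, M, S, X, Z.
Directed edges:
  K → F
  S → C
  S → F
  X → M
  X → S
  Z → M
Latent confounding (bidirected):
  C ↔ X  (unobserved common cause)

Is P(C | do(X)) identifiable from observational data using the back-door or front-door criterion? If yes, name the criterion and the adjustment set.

desc(X)\{X}={C,F,M,S}; candidates ⊆ {K,Z}.
X↔C: latent back-door arc(s) into X.
size 0: {}; under {} X still reaches {C} ∋ C.
size 1: {K}, {Z}; under {K} X still reaches {C} ∋ C.
size 2: {K,Z}; under {K,Z} X still reaches {C} ∋ C.
X↔C cannot be blocked by any observed set — no back-door set.
{S}: (i) intercepts every directed X→C path; (ii) no back-door X→{S}; (iii) {X} blocks every back-door {S}→C. Front-door holds.
P(C|do(X)) = Σ_{S} P(S|X) Σ_{X'} P(C|S,X')P(X').

P(C|do(X)): frontdoor, adjust for {S}.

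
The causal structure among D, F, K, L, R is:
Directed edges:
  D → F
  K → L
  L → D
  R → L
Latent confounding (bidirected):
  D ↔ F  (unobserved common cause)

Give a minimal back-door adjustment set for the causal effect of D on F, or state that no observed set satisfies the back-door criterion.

D→F: no observed back-door set.

desc(D)\{D}={F}; candidates ⊆ {K,L,R}.
D↔F: latent back-door arc(s) into D.
size 0: {}; under {} D still reaches {F,K,L,R} ∋ F.
size 1: {K}, {L}, {R}; under {K} D still reaches {F,L,R} ∋ F.
size 2: {K,L}, {K,R}, {L,R}; under {K,L} D still reaches {F} ∋ F.
D↔F cannot be blocked by any observed set — no back-door set.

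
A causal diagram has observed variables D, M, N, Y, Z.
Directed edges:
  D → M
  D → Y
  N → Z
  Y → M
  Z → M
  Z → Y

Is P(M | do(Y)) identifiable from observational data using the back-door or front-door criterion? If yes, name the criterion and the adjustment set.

desc(Y)\{Y}={M}; candidates ⊆ {D,N,Z}.
size 0: {}; under {} Y still reaches {D,M,N,Z} ∋ M.
size 1: {D}, {N}, {Z}; under {D} Y still reaches {M,N,Z} ∋ M.
{D,Z}: Y⊥M given {D,Z} in G with Y→· removed — back-door holds.
P(M|do(Y)) = Σ_{D,Z} P(M|Y,D,Z)·P(D,Z).

P(M|do(Y)): backdoor, adjust for {D, Z}.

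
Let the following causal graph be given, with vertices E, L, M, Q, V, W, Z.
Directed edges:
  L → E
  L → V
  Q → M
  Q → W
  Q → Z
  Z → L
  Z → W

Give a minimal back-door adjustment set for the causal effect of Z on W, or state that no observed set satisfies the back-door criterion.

Z→W: minimal back-door set {Q}.

desc(Z)\{Z}={E,L,V,W}; candidates ⊆ {M,Q}.
size 0: {}; under {} Z still reaches {M,Q,W} ∋ W.
{Q}: Z⊥W given {Q} in G with Z→· removed — back-door holds.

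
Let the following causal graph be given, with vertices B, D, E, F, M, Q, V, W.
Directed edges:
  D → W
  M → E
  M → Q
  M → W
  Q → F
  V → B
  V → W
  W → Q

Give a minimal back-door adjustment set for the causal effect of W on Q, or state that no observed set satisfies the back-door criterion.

W→Q: minimal back-door set {M}.

desc(W)\{W}={F,Q}; candidates ⊆ {B,D,E,M,V}.
size 0: {}; under {} W still reaches {B,D,E,F,M,Q,V} ∋ Q.
{M}: W⊥Q given {M} in G with W→· removed — back-door holds.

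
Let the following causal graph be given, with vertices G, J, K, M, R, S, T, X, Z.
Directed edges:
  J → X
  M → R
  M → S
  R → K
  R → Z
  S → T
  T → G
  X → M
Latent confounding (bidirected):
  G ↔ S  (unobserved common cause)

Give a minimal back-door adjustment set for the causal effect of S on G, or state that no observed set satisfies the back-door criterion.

S→G: no observed back-door set.

desc(S)\{S}={G,T}; candidates ⊆ {J,K,M,R,X,Z}.
S↔G: latent back-door arc(s) into S.
size 0: {}; under {} S still reaches {G,J,K,M,R,X,Z} ∋ G.
size 1: {J}, {K}, {M} …(+3); under {J} S still reaches {G,K,M,R,X,Z} ∋ G.
size 2: {J,K}, {J,M}, {J,R} …(+12); under {J,K} S still reaches {G,M,R,X,Z} ∋ G.
S↔G cannot be blocked by any observed set — no back-door set.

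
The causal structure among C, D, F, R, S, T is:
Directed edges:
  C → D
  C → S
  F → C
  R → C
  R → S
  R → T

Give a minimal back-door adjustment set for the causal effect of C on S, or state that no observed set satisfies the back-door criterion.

C→S: minimal back-door set {R}.

desc(C)\{C}={D,S}; candidates ⊆ {F,R,T}.
size 0: {}; under {} C still reaches {F,R,S,T} ∋ S.
{R}: C⊥S given {R} in G with C→· removed — back-door holds.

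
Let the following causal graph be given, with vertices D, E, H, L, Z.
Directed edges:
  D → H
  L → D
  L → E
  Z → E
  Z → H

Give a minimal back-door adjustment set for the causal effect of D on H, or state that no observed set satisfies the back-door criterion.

desc(D)\{D}={H}; candidates ⊆ {E,L,Z}.
∅: D⊥H given ∅ in G with D→· removed — back-door holds.

D→H: minimal back-door set ∅.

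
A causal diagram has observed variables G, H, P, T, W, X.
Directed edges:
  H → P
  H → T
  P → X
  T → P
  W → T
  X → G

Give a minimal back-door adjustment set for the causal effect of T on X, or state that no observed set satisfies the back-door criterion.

T→X: minimal back-door set {H}.

desc(T)\{T}={G,P,X}; candidates ⊆ {H,W}.
size 0: {}; under {} T still reaches {G,H,P,W,X} ∋ X.
{H}: T⊥X given {H} in G with T→· removed — back-door holds.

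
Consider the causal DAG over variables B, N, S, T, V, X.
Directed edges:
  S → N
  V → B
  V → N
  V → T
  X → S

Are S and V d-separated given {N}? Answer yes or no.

Bayes-Ball from S | {N} reaches {B,T,V,X}.
V ∈ reach(S|{N}) ⇒ S ⊥̸ V | {N}.

No — S and V are d-connected given {N}.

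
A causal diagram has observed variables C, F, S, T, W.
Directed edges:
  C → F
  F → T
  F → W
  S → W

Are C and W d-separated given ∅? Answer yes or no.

Bayes-Ball from C | ∅ reaches {F,T,W}.
W ∈ reach(C|∅) ⇒ C ⊥̸ W | ∅.

No — C and W are d-connected given ∅.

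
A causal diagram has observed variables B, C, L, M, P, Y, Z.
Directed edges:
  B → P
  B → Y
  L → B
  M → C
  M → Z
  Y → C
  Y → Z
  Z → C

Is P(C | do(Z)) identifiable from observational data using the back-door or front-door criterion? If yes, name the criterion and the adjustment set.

P(C|do(Z)): backdoor, adjust for {M, Y}.

desc(Z)\{Z}={C}; candidates ⊆ {B,L,M,P,Y}.
size 0: {}; under {} Z still reaches {B,C,L,M,P,Y} ∋ C.
size 1: {B}, {L}, {M} …(+2); under {B} Z still reaches {C,M,Y} ∋ C.
{M,Y}: Z⊥C given {M,Y} in G with Z→· removed — back-door holds.
P(C|do(Z)) = Σ_{M,Y} P(C|Z,M,Y)·P(M,Y).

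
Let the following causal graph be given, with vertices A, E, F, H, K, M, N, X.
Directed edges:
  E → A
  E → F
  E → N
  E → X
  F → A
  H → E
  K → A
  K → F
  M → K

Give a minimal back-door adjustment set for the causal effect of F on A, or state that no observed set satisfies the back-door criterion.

desc(F)\{F}={A}; candidates ⊆ {E,H,K,M,N,X}.
size 0: {}; under {} F still reaches {A,E,H,K,M,N,X} ∋ A.
size 1: {E}, {H}, {K} …(+3); under {E} F still reaches {A,K,M} ∋ A.
{E,K}: F⊥A given {E,K} in G with F→· removed — back-door holds.

F→A: minimal back-door set {E, K}.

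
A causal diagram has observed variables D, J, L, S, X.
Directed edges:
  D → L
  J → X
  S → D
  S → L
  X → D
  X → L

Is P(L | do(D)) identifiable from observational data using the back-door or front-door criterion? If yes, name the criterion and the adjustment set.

desc(D)\{D}={L}; candidates ⊆ {J,S,X}.
size 0: {}; under {} D still reaches {J,L,S,X} ∋ L.
size 1: {J}, {S}, {X}; under {J} D still reaches {L,S,X} ∋ L.
{S,X}: D⊥L given {S,X} in G with D→· removed — back-door holds.
P(L|do(D)) = Σ_{S,X} P(L|D,S,X)·P(S,X).

P(L|do(D)): backdoor, adjust for {S, X}.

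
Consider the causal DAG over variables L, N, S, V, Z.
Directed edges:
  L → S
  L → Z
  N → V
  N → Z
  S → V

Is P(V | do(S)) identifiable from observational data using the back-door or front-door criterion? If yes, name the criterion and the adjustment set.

P(V|do(S)): backdoor, adjust for ∅.

desc(S)\{S}={V}; candidates ⊆ {L,N,Z}.
∅: S⊥V given ∅ in G with S→· removed — back-door holds.
P(V|do(S)) = P(V|S) — no adjustment needed.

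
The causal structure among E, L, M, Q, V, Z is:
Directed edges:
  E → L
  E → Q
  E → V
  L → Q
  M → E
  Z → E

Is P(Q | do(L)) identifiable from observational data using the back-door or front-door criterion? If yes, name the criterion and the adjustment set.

P(Q|do(L)): backdoor, adjust for {E}.

desc(L)\{L}={Q}; candidates ⊆ {E,M,V,Z}.
size 0: {}; under {} L still reaches {E,M,Q,V,Z} ∋ Q.
{E}: L⊥Q given {E} in G with L→· removed — back-door holds.
P(Q|do(L)) = Σ_{E} P(Q|L,E)·P(E).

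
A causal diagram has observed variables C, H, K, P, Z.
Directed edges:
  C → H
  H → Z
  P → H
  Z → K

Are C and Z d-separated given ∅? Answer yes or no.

No — C and Z are d-connected given ∅.

Bayes-Ball from C | ∅ reaches {H,K,Z}.
Z ∈ reach(C|∅) ⇒ C ⊥̸ Z | ∅.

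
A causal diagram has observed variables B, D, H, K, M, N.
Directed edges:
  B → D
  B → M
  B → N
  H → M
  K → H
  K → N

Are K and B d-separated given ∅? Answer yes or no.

Bayes-Ball from K | ∅ reaches {H,M,N}.
B ∉ reach(K|∅) ⇒ K ⊥ B | ∅.

Yes — K ⊥ B | ∅.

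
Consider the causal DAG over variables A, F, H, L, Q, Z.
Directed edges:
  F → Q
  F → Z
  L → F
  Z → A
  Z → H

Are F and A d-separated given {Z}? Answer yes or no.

Bayes-Ball from F | {Z} reaches {L,Q}.
A ∉ reach(F|{Z}) ⇒ F ⊥ A | {Z}.

Yes — F ⊥ A | {Z}.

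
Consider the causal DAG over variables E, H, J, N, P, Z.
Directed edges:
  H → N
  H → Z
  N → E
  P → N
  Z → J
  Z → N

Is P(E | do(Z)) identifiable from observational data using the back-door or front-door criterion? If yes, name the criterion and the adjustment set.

P(E|do(Z)): backdoor, adjust for {H}.

desc(Z)\{Z}={E,J,N}; candidates ⊆ {H,P}.
size 0: {}; under {} Z still reaches {E,H,N} ∋ E.
{H}: Z⊥E given {H} in G with Z→· removed — back-door holds.
P(E|do(Z)) = Σ_{H} P(E|Z,H)·P(H).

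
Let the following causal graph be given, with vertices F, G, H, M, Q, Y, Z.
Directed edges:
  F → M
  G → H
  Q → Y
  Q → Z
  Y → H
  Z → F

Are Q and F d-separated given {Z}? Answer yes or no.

Yes — Q ⊥ F | {Z}.

Bayes-Ball from Q | {Z} reaches {H,Y}.
F ∉ reach(Q|{Z}) ⇒ Q ⊥ F | {Z}.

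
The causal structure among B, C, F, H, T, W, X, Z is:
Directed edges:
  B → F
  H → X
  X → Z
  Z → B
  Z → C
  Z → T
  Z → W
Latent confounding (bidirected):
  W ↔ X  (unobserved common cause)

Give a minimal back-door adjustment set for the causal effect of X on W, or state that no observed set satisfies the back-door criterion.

X→W: no observed back-door set.

desc(X)\{X}={B,C,F,T,W,Z}; candidates ⊆ {H}.
X↔W: latent back-door arc(s) into X.
size 0: {}; under {} X still reaches {H,W} ∋ W.
size 1: {H}; under {H} X still reaches {W} ∋ W.
X↔W cannot be blocked by any observed set — no back-door set.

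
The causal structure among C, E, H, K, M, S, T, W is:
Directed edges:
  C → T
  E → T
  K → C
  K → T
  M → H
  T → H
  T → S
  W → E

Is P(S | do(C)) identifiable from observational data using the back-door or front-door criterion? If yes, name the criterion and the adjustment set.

desc(C)\{C}={H,S,T}; candidates ⊆ {E,K,M,W}.
size 0: {}; under {} C still reaches {H,K,S,T} ∋ S.
{K}: C⊥S given {K} in G with C→· removed — back-door holds.
P(S|do(C)) = Σ_{K} P(S|C,K)·P(K).

P(S|do(C)): backdoor, adjust for {K}.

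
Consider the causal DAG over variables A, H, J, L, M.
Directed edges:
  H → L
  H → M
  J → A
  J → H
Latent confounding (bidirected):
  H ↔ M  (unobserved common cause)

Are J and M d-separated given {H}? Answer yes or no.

No — J and M are d-connected given {H}.

Bayes-Ball from J | {H} reaches {A,M}.
M ∈ reach(J|{H}) ⇒ J ⊥̸ M | {H}.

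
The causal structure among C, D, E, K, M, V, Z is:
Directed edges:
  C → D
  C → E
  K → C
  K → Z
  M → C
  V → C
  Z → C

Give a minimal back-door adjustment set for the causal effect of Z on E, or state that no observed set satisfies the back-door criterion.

Z→E: minimal back-door set {K}.

desc(Z)\{Z}={C,D,E}; candidates ⊆ {K,M,V}.
size 0: {}; under {} Z still reaches {C,D,E,K} ∋ E.
{K}: Z⊥E given {K} in G with Z→· removed — back-door holds.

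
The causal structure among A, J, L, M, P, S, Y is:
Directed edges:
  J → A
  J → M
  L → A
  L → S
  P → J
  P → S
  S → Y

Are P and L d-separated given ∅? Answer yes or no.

Yes — P ⊥ L | ∅.

Bayes-Ball from P | ∅ reaches {A,J,M,S,Y}.
L ∉ reach(P|∅) ⇒ P ⊥ L | ∅.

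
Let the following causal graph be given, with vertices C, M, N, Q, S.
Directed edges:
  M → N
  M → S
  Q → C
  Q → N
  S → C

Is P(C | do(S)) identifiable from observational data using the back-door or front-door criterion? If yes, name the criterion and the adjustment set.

P(C|do(S)): backdoor, adjust for ∅.

desc(S)\{S}={C}; candidates ⊆ {M,N,Q}.
∅: S⊥C given ∅ in G with S→· removed — back-door holds.
P(C|do(S)) = P(C|S) — no adjustment needed.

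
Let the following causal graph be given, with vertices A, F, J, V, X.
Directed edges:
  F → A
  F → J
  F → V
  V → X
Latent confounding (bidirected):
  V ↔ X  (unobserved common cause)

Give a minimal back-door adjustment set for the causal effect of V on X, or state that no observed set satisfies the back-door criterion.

desc(V)\{V}={X}; candidates ⊆ {A,F,J}.
V↔X: latent back-door arc(s) into V.
size 0: {}; under {} V still reaches {A,F,J,X} ∋ X.
size 1: {A}, {F}, {J}; under {A} V still reaches {F,J,X} ∋ X.
size 2: {A,F}, {A,J}, {F,J}; under {A,F} V still reaches {X} ∋ X.
V↔X cannot be blocked by any observed set — no back-door set.

V→X: no observed back-door set.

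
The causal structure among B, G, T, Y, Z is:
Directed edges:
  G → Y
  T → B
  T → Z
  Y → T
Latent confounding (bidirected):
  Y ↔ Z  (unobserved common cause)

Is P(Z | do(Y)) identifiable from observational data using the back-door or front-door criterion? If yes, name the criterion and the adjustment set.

desc(Y)\{Y}={B,T,Z}; candidates ⊆ {G}.
Y↔Z: latent back-door arc(s) into Y.
size 0: {}; under {} Y still reaches {G,Z} ∋ Z.
size 1: {G}; under {G} Y still reaches {Z} ∋ Z.
Y↔Z cannot be blocked by any observed set — no back-door set.
{T}: (i) intercepts every directed Y→Z path; (ii) no back-door Y→{T}; (iii) {Y} blocks every back-door {T}→Z. Front-door holds.
P(Z|do(Y)) = Σ_{T} P(T|Y) Σ_{Y'} P(Z|T,Y')P(Y').

P(Z|do(Y)): frontdoor, adjust for {T}.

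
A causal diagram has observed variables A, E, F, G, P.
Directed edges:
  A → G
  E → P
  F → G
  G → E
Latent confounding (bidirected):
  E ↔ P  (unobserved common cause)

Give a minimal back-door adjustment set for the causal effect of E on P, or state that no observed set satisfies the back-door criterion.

E→P: no observed back-door set.

desc(E)\{E}={P}; candidates ⊆ {A,F,G}.
E↔P: latent back-door arc(s) into E.
size 0: {}; under {} E still reaches {A,F,G,P} ∋ P.
size 1: {A}, {F}, {G}; under {A} E still reaches {F,G,P} ∋ P.
size 2: {A,F}, {A,G}, {F,G}; under {A,F} E still reaches {G,P} ∋ P.
E↔P cannot be blocked by any observed set — no back-door set.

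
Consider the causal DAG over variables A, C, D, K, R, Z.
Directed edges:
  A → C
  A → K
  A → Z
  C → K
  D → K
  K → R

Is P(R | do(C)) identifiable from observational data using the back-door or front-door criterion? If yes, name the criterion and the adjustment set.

P(R|do(C)): backdoor, adjust for {A}.

desc(C)\{C}={K,R}; candidates ⊆ {A,D,Z}.
size 0: {}; under {} C still reaches {A,K,R,Z} ∋ R.
{A}: C⊥R given {A} in G with C→· removed — back-door holds.
P(R|do(C)) = Σ_{A} P(R|C,A)·P(A).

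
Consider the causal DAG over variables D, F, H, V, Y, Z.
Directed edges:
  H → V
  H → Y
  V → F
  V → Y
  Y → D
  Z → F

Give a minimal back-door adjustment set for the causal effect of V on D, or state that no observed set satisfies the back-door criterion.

desc(V)\{V}={D,F,Y}; candidates ⊆ {H,Z}.
size 0: {}; under {} V still reaches {D,H,Y} ∋ D.
{H}: V⊥D given {H} in G with V→· removed — back-door holds.

V→D: minimal back-door set {H}.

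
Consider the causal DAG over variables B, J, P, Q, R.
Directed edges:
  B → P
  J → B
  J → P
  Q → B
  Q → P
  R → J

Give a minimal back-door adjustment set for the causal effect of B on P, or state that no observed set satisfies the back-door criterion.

desc(B)\{B}={P}; candidates ⊆ {J,Q,R}.
size 0: {}; under {} B still reaches {J,P,Q,R} ∋ P.
size 1: {J}, {Q}, {R}; under {J} B still reaches {P,Q} ∋ P.
{J,Q}: B⊥P given {J,Q} in G with B→· removed — back-door holds.

B→P: minimal back-door set {J, Q}.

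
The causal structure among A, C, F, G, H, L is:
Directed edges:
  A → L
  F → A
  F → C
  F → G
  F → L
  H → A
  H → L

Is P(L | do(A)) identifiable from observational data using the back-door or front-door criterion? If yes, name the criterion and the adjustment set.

P(L|do(A)): backdoor, adjust for {F, H}.

desc(A)\{A}={L}; candidates ⊆ {C,F,G,H}.
size 0: {}; under {} A still reaches {C,F,G,H,L} ∋ L.
size 1: {C}, {F}, {G} …(+1); under {C} A still reaches {F,G,H,L} ∋ L.
{F,H}: A⊥L given {F,H} in G with A→· removed — back-door holds.
P(L|do(A)) = Σ_{F,H} P(L|A,F,H)·P(F,H).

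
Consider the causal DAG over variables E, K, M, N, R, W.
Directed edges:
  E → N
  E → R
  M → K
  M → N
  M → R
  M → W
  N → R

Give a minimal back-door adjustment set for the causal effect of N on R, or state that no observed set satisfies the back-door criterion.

N→R: minimal back-door set {E, M}.

desc(N)\{N}={R}; candidates ⊆ {E,K,M,W}.
size 0: {}; under {} N still reaches {E,K,M,R,W} ∋ R.
size 1: {E}, {K}, {M} …(+1); under {E} N still reaches {K,M,R,W} ∋ R.
{E,M}: N⊥R given {E,M} in G with N→· removed — back-door holds.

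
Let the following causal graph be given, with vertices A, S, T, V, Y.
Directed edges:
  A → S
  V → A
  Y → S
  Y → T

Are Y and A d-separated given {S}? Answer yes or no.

No — Y and A are d-connected given {S}.

Bayes-Ball from Y | {S} reaches {A,T,V}.
A ∈ reach(Y|{S}) ⇒ Y ⊥̸ A | {S}.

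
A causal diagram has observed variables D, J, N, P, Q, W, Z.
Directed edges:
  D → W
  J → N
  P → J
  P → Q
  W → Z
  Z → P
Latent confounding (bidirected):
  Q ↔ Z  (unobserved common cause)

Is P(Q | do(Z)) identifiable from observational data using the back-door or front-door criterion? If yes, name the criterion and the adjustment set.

desc(Z)\{Z}={J,N,P,Q}; candidates ⊆ {D,W}.
Z↔Q: latent back-door arc(s) into Z.
size 0: {}; under {} Z still reaches {D,Q,W} ∋ Q.
size 1: {D}, {W}; under {D} Z still reaches {Q,W} ∋ Q.
size 2: {D,W}; under {D,W} Z still reaches {Q} ∋ Q.
Z↔Q cannot be blocked by any observed set — no back-door set.
{P}: (i) intercepts every directed Z→Q path; (ii) no back-door Z→{P}; (iii) {Z} blocks every back-door {P}→Q. Front-door holds.
P(Q|do(Z)) = Σ_{P} P(P|Z) Σ_{Z'} P(Q|P,Z')P(Z').

P(Q|do(Z)): frontdoor, adjust for {P}.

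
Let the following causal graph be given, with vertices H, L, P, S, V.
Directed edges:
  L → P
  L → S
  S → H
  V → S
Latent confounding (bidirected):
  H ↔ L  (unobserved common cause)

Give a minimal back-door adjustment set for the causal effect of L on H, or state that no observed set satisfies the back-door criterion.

L→H: no observed back-door set.

desc(L)\{L}={H,P,S}; candidates ⊆ {V}.
L↔H: latent back-door arc(s) into L.
size 0: {}; under {} L still reaches {H} ∋ H.
size 1: {V}; under {V} L still reaches {H} ∋ H.
L↔H cannot be blocked by any observed set — no back-door set.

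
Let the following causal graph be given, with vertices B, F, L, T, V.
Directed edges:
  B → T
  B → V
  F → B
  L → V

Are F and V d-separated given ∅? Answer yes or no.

No — F and V are d-connected given ∅.

Bayes-Ball from F | ∅ reaches {B,T,V}.
V ∈ reach(F|∅) ⇒ F ⊥̸ V | ∅.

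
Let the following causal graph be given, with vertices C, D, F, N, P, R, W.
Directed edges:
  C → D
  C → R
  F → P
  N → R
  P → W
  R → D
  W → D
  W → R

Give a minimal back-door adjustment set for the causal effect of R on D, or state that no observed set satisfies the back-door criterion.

R→D: minimal back-door set {C, W}.

desc(R)\{R}={D}; candidates ⊆ {C,F,N,P,W}.
size 0: {}; under {} R still reaches {C,D,F,N,P,W} ∋ D.
size 1: {C}, {F}, {N} …(+2); under {C} R still reaches {D,F,N,P,W} ∋ D.
{C,W}: R⊥D given {C,W} in G with R→· removed — back-door holds.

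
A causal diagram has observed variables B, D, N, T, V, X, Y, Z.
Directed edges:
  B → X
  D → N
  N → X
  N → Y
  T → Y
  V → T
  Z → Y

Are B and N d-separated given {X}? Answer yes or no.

No — B and N are d-connected given {X}.

Bayes-Ball from B | {X} reaches {D,N,Y}.
N ∈ reach(B|{X}) ⇒ B ⊥̸ N | {X}.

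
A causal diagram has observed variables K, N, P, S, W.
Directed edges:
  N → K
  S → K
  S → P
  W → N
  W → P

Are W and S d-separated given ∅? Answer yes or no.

Bayes-Ball from W | ∅ reaches {K,N,P}.
S ∉ reach(W|∅) ⇒ W ⊥ S | ∅.

Yes — W ⊥ S | ∅.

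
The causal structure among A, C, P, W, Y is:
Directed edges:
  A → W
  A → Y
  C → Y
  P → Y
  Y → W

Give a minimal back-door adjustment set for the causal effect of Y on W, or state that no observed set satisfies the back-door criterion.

desc(Y)\{Y}={W}; candidates ⊆ {A,C,P}.
size 0: {}; under {} Y still reaches {A,C,P,W} ∋ W.
{A}: Y⊥W given {A} in G with Y→· removed — back-door holds.

Y→W: minimal back-door set {A}.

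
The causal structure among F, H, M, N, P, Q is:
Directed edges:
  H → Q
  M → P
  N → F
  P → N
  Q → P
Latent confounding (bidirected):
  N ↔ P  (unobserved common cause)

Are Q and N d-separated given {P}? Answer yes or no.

No — Q and N are d-connected given {P}.

Bayes-Ball from Q | {P} reaches {F,H,M,N}.
N ∈ reach(Q|{P}) ⇒ Q ⊥̸ N | {P}.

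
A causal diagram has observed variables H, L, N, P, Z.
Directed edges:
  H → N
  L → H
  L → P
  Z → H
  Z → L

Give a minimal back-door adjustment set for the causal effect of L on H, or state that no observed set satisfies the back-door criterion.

L→H: minimal back-door set {Z}.

desc(L)\{L}={H,N,P}; candidates ⊆ {Z}.
size 0: {}; under {} L still reaches {H,N,Z} ∋ H.
{Z}: L⊥H given {Z} in G with L→· removed — back-door holds.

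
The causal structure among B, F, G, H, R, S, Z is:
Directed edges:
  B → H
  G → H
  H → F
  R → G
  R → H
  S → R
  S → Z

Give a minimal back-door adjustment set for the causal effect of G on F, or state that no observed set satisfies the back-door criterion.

desc(G)\{G}={F,H}; candidates ⊆ {B,R,S,Z}.
size 0: {}; under {} G still reaches {F,H,R,S,Z} ∋ F.
{R}: G⊥F given {R} in G with G→· removed — back-door holds.

G→F: minimal back-door set {R}.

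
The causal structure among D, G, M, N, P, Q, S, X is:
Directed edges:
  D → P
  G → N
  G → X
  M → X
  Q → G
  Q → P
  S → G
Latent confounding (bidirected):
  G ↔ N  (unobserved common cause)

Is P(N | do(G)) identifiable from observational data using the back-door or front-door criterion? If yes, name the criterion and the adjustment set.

P(N|do(G)): not identifiable (no BD/FD set).

desc(G)\{G}={N,X}; candidates ⊆ {D,M,P,Q,S}.
G↔N: latent back-door arc(s) into G.
size 0: {}; under {} G still reaches {N,P,Q,S} ∋ N.
size 1: {D}, {M}, {P} …(+2); under {D} G still reaches {N,P,Q,S} ∋ N.
size 2: {D,M}, {D,P}, {D,Q} …(+7); under {D,M} G still reaches {N,P,Q,S} ∋ N.
G↔N cannot be blocked by any observed set — no back-door set.
No mediator lies on a directed G→…→N path.
Neither criterion identifies P(N|do(G)) in this graph.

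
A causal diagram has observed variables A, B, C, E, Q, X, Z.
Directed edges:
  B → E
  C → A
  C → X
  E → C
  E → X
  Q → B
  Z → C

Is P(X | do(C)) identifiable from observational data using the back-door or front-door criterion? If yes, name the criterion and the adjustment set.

P(X|do(C)): backdoor, adjust for {E}.

desc(C)\{C}={A,X}; candidates ⊆ {B,E,Q,Z}.
size 0: {}; under {} C still reaches {B,E,Q,X,Z} ∋ X.
{E}: C⊥X given {E} in G with C→· removed — back-door holds.
P(X|do(C)) = Σ_{E} P(X|C,E)·P(E).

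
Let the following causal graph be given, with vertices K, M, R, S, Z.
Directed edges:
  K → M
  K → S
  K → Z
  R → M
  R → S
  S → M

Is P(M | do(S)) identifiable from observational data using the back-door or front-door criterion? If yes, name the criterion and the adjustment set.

P(M|do(S)): backdoor, adjust for {K, R}.

desc(S)\{S}={M}; candidates ⊆ {K,R,Z}.
size 0: {}; under {} S still reaches {K,M,R,Z} ∋ M.
size 1: {K}, {R}, {Z}; under {K} S still reaches {M,R} ∋ M.
{K,R}: S⊥M given {K,R} in G with S→· removed — back-door holds.
P(M|do(S)) = Σ_{K,R} P(M|S,K,R)·P(K,R).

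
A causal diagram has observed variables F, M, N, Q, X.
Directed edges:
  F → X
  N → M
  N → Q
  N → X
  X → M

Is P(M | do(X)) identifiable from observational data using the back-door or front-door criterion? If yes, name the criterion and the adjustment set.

desc(X)\{X}={M}; candidates ⊆ {F,N,Q}.
size 0: {}; under {} X still reaches {F,M,N,Q} ∋ M.
{N}: X⊥M given {N} in G with X→· removed — back-door holds.
P(M|do(X)) = Σ_{N} P(M|X,N)·P(N).

P(M|do(X)): backdoor, adjust for {N}.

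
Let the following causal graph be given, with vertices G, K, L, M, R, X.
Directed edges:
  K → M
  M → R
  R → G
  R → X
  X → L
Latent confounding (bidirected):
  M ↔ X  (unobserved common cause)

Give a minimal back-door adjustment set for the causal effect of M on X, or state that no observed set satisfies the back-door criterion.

M→X: no observed back-door set.

desc(M)\{M}={G,L,R,X}; candidates ⊆ {K}.
M↔X: latent back-door arc(s) into M.
size 0: {}; under {} M still reaches {K,L,X} ∋ X.
size 1: {K}; under {K} M still reaches {L,X} ∋ X.
M↔X cannot be blocked by any observed set — no back-door set.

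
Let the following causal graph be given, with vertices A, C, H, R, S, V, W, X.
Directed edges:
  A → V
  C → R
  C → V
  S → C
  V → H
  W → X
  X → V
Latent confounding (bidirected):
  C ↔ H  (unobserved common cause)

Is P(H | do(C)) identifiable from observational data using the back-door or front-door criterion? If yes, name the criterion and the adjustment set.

P(H|do(C)): frontdoor, adjust for {V}.

desc(C)\{C}={H,R,V}; candidates ⊆ {A,S,W,X}.
C↔H: latent back-door arc(s) into C.
size 0: {}; under {} C still reaches {H,S} ∋ H.
size 1: {A}, {S}, {W} …(+1); under {A} C still reaches {H,S} ∋ H.
size 2: {A,S}, {A,W}, {A,X} …(+3); under {A,S} C still reaches {H} ∋ H.
C↔H cannot be blocked by any observed set — no back-door set.
{V}: (i) intercepts every directed C→H path; (ii) no back-door C→{V}; (iii) {C} blocks every back-door {V}→H. Front-door holds.
P(H|do(C)) = Σ_{V} P(V|C) Σ_{C'} P(H|V,C')P(C').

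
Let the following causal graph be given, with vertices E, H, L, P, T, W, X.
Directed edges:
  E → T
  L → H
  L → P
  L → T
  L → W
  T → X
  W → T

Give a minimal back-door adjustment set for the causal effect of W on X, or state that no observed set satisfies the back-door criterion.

W→X: minimal back-door set {L}.

desc(W)\{W}={T,X}; candidates ⊆ {E,H,L,P}.
size 0: {}; under {} W still reaches {H,L,P,T,X} ∋ X.
{L}: W⊥X given {L} in G with W→· removed — back-door holds.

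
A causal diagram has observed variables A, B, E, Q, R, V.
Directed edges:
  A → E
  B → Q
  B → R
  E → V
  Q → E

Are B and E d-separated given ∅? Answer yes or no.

No — B and E are d-connected given ∅.

Bayes-Ball from B | ∅ reaches {E,Q,R,V}.
E ∈ reach(B|∅) ⇒ B ⊥̸ E | ∅.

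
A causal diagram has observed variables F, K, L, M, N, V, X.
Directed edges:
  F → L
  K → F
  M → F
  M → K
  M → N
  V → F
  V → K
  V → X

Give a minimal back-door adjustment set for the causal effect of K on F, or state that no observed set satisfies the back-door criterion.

desc(K)\{K}={F,L}; candidates ⊆ {M,N,V,X}.
size 0: {}; under {} K still reaches {F,L,M,N,V,X} ∋ F.
size 1: {M}, {N}, {V} …(+1); under {M} K still reaches {F,L,V,X} ∋ F.
{M,V}: K⊥F given {M,V} in G with K→· removed — back-door holds.

K→F: minimal back-door set {M, V}.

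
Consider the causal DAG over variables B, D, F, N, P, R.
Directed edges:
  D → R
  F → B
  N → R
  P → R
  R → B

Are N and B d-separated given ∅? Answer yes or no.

No — N and B are d-connected given ∅.

Bayes-Ball from N | ∅ reaches {B,R}.
B ∈ reach(N|∅) ⇒ N ⊥̸ B | ∅.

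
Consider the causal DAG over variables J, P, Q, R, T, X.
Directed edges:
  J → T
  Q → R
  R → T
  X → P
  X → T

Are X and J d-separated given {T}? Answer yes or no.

Bayes-Ball from X | {T} reaches {J,P,Q,R}.
J ∈ reach(X|{T}) ⇒ X ⊥̸ J | {T}.

No — X and J are d-connected given {T}.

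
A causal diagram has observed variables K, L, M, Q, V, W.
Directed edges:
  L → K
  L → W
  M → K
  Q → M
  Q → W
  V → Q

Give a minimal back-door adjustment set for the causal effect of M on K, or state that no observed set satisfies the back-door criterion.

M→K: minimal back-door set ∅.

desc(M)\{M}={K}; candidates ⊆ {L,Q,V,W}.
∅: M⊥K given ∅ in G with M→· removed — back-door holds.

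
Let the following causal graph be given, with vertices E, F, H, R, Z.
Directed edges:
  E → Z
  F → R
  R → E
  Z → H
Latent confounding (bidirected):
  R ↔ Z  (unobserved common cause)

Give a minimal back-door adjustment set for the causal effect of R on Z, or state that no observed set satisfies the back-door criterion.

R→Z: no observed back-door set.

desc(R)\{R}={E,H,Z}; candidates ⊆ {F}.
R↔Z: latent back-door arc(s) into R.
size 0: {}; under {} R still reaches {F,H,Z} ∋ Z.
size 1: {F}; under {F} R still reaches {H,Z} ∋ Z.
R↔Z cannot be blocked by any observed set — no back-door set.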